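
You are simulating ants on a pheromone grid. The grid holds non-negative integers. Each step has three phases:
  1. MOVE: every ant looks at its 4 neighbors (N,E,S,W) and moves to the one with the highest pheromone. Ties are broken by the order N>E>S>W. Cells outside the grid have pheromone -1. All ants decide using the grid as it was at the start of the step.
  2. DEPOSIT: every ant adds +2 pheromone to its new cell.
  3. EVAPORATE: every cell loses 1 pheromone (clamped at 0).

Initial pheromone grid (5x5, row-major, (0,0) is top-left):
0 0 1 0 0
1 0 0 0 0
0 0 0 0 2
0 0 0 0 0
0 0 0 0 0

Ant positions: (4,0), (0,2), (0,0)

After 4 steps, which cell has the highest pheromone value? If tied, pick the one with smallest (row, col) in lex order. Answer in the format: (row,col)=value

Answer: (0,0)=3

Derivation:
Step 1: ant0:(4,0)->N->(3,0) | ant1:(0,2)->E->(0,3) | ant2:(0,0)->S->(1,0)
  grid max=2 at (1,0)
Step 2: ant0:(3,0)->N->(2,0) | ant1:(0,3)->E->(0,4) | ant2:(1,0)->N->(0,0)
  grid max=1 at (0,0)
Step 3: ant0:(2,0)->N->(1,0) | ant1:(0,4)->S->(1,4) | ant2:(0,0)->S->(1,0)
  grid max=4 at (1,0)
Step 4: ant0:(1,0)->N->(0,0) | ant1:(1,4)->N->(0,4) | ant2:(1,0)->N->(0,0)
  grid max=3 at (0,0)
Final grid:
  3 0 0 0 1
  3 0 0 0 0
  0 0 0 0 0
  0 0 0 0 0
  0 0 0 0 0
Max pheromone 3 at (0,0)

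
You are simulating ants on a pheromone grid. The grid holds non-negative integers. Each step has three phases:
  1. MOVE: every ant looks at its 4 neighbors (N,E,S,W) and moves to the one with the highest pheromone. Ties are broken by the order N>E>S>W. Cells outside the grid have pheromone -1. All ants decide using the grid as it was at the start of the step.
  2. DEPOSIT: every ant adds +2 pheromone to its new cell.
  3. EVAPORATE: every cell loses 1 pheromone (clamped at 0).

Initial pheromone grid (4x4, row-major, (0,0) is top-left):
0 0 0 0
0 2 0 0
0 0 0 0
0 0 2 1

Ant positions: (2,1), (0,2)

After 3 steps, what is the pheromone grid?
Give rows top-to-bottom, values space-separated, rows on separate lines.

After step 1: ants at (1,1),(0,3)
  0 0 0 1
  0 3 0 0
  0 0 0 0
  0 0 1 0
After step 2: ants at (0,1),(1,3)
  0 1 0 0
  0 2 0 1
  0 0 0 0
  0 0 0 0
After step 3: ants at (1,1),(0,3)
  0 0 0 1
  0 3 0 0
  0 0 0 0
  0 0 0 0

0 0 0 1
0 3 0 0
0 0 0 0
0 0 0 0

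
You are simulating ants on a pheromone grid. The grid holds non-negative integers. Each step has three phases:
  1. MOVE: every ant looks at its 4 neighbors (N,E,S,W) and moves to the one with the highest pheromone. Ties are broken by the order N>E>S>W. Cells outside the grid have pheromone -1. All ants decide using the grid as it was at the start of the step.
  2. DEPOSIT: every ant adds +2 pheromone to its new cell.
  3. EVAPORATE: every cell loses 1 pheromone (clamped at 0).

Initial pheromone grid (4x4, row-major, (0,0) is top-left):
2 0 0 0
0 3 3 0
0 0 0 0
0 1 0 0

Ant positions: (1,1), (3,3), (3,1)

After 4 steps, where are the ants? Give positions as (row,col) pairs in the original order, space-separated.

Step 1: ant0:(1,1)->E->(1,2) | ant1:(3,3)->N->(2,3) | ant2:(3,1)->N->(2,1)
  grid max=4 at (1,2)
Step 2: ant0:(1,2)->W->(1,1) | ant1:(2,3)->N->(1,3) | ant2:(2,1)->N->(1,1)
  grid max=5 at (1,1)
Step 3: ant0:(1,1)->E->(1,2) | ant1:(1,3)->W->(1,2) | ant2:(1,1)->E->(1,2)
  grid max=8 at (1,2)
Step 4: ant0:(1,2)->W->(1,1) | ant1:(1,2)->W->(1,1) | ant2:(1,2)->W->(1,1)
  grid max=9 at (1,1)

(1,1) (1,1) (1,1)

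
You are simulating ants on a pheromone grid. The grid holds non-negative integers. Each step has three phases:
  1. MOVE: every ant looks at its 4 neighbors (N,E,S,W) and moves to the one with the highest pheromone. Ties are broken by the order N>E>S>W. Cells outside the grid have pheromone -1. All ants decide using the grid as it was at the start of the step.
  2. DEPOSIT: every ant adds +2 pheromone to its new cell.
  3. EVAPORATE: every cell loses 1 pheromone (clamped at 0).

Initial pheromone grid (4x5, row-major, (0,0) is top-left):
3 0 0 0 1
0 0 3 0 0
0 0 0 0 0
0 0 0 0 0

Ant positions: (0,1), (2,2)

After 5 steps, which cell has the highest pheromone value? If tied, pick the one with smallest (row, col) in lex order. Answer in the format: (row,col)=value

Answer: (0,0)=4

Derivation:
Step 1: ant0:(0,1)->W->(0,0) | ant1:(2,2)->N->(1,2)
  grid max=4 at (0,0)
Step 2: ant0:(0,0)->E->(0,1) | ant1:(1,2)->N->(0,2)
  grid max=3 at (0,0)
Step 3: ant0:(0,1)->W->(0,0) | ant1:(0,2)->S->(1,2)
  grid max=4 at (0,0)
Step 4: ant0:(0,0)->E->(0,1) | ant1:(1,2)->N->(0,2)
  grid max=3 at (0,0)
Step 5: ant0:(0,1)->W->(0,0) | ant1:(0,2)->S->(1,2)
  grid max=4 at (0,0)
Final grid:
  4 0 0 0 0
  0 0 4 0 0
  0 0 0 0 0
  0 0 0 0 0
Max pheromone 4 at (0,0)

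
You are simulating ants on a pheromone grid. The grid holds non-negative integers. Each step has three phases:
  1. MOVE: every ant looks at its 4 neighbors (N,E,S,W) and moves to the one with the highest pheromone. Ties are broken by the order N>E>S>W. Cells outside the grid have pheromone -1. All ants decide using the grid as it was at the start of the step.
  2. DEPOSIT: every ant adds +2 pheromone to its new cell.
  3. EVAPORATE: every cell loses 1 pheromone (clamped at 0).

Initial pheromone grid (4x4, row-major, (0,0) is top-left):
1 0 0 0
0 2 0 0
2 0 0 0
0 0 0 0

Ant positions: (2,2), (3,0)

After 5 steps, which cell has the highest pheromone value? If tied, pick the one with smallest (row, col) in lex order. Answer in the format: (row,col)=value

Answer: (1,1)=5

Derivation:
Step 1: ant0:(2,2)->N->(1,2) | ant1:(3,0)->N->(2,0)
  grid max=3 at (2,0)
Step 2: ant0:(1,2)->W->(1,1) | ant1:(2,0)->N->(1,0)
  grid max=2 at (1,1)
Step 3: ant0:(1,1)->W->(1,0) | ant1:(1,0)->E->(1,1)
  grid max=3 at (1,1)
Step 4: ant0:(1,0)->E->(1,1) | ant1:(1,1)->W->(1,0)
  grid max=4 at (1,1)
Step 5: ant0:(1,1)->W->(1,0) | ant1:(1,0)->E->(1,1)
  grid max=5 at (1,1)
Final grid:
  0 0 0 0
  4 5 0 0
  0 0 0 0
  0 0 0 0
Max pheromone 5 at (1,1)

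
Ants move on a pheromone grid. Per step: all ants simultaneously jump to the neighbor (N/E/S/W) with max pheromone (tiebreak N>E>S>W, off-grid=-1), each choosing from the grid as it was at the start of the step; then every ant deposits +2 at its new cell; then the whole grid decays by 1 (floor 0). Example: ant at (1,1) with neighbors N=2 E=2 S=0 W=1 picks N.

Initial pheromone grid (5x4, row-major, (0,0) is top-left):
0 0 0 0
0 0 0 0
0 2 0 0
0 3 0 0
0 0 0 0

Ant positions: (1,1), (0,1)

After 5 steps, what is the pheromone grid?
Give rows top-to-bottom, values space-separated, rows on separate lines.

After step 1: ants at (2,1),(0,2)
  0 0 1 0
  0 0 0 0
  0 3 0 0
  0 2 0 0
  0 0 0 0
After step 2: ants at (3,1),(0,3)
  0 0 0 1
  0 0 0 0
  0 2 0 0
  0 3 0 0
  0 0 0 0
After step 3: ants at (2,1),(1,3)
  0 0 0 0
  0 0 0 1
  0 3 0 0
  0 2 0 0
  0 0 0 0
After step 4: ants at (3,1),(0,3)
  0 0 0 1
  0 0 0 0
  0 2 0 0
  0 3 0 0
  0 0 0 0
After step 5: ants at (2,1),(1,3)
  0 0 0 0
  0 0 0 1
  0 3 0 0
  0 2 0 0
  0 0 0 0

0 0 0 0
0 0 0 1
0 3 0 0
0 2 0 0
0 0 0 0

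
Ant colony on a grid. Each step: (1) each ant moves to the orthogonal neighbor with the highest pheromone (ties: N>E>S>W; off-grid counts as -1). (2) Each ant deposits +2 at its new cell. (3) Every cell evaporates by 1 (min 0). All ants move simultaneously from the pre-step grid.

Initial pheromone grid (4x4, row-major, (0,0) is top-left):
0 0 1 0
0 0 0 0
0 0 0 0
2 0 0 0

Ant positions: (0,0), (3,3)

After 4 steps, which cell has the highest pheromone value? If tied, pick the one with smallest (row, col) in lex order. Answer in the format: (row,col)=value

Step 1: ant0:(0,0)->E->(0,1) | ant1:(3,3)->N->(2,3)
  grid max=1 at (0,1)
Step 2: ant0:(0,1)->E->(0,2) | ant1:(2,3)->N->(1,3)
  grid max=1 at (0,2)
Step 3: ant0:(0,2)->E->(0,3) | ant1:(1,3)->N->(0,3)
  grid max=3 at (0,3)
Step 4: ant0:(0,3)->S->(1,3) | ant1:(0,3)->S->(1,3)
  grid max=3 at (1,3)
Final grid:
  0 0 0 2
  0 0 0 3
  0 0 0 0
  0 0 0 0
Max pheromone 3 at (1,3)

Answer: (1,3)=3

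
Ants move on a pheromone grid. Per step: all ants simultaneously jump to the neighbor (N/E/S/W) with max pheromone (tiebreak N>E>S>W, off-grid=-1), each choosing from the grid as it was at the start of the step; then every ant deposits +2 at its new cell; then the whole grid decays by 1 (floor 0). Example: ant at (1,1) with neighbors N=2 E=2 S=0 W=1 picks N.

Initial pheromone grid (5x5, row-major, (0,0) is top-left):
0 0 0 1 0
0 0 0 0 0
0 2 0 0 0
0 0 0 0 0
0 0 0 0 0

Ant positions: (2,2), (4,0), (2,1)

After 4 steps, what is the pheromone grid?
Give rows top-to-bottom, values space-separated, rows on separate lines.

After step 1: ants at (2,1),(3,0),(1,1)
  0 0 0 0 0
  0 1 0 0 0
  0 3 0 0 0
  1 0 0 0 0
  0 0 0 0 0
After step 2: ants at (1,1),(2,0),(2,1)
  0 0 0 0 0
  0 2 0 0 0
  1 4 0 0 0
  0 0 0 0 0
  0 0 0 0 0
After step 3: ants at (2,1),(2,1),(1,1)
  0 0 0 0 0
  0 3 0 0 0
  0 7 0 0 0
  0 0 0 0 0
  0 0 0 0 0
After step 4: ants at (1,1),(1,1),(2,1)
  0 0 0 0 0
  0 6 0 0 0
  0 8 0 0 0
  0 0 0 0 0
  0 0 0 0 0

0 0 0 0 0
0 6 0 0 0
0 8 0 0 0
0 0 0 0 0
0 0 0 0 0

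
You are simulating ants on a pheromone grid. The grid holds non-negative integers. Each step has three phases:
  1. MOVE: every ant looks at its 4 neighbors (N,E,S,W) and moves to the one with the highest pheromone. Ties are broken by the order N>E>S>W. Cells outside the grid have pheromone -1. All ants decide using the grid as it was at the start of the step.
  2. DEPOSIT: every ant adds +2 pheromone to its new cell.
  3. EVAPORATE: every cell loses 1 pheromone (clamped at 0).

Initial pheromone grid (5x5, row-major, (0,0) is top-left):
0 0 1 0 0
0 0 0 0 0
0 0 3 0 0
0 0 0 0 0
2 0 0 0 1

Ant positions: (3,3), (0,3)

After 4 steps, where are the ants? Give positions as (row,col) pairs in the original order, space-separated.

Step 1: ant0:(3,3)->N->(2,3) | ant1:(0,3)->W->(0,2)
  grid max=2 at (0,2)
Step 2: ant0:(2,3)->W->(2,2) | ant1:(0,2)->E->(0,3)
  grid max=3 at (2,2)
Step 3: ant0:(2,2)->N->(1,2) | ant1:(0,3)->W->(0,2)
  grid max=2 at (0,2)
Step 4: ant0:(1,2)->N->(0,2) | ant1:(0,2)->S->(1,2)
  grid max=3 at (0,2)

(0,2) (1,2)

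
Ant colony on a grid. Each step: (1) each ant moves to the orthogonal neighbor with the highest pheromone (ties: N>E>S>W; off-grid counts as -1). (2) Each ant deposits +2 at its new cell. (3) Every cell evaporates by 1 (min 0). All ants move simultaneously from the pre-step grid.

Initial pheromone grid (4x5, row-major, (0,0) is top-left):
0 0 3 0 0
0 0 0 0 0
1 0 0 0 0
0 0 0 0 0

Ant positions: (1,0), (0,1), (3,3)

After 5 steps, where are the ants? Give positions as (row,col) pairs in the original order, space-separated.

Step 1: ant0:(1,0)->S->(2,0) | ant1:(0,1)->E->(0,2) | ant2:(3,3)->N->(2,3)
  grid max=4 at (0,2)
Step 2: ant0:(2,0)->N->(1,0) | ant1:(0,2)->E->(0,3) | ant2:(2,3)->N->(1,3)
  grid max=3 at (0,2)
Step 3: ant0:(1,0)->S->(2,0) | ant1:(0,3)->W->(0,2) | ant2:(1,3)->N->(0,3)
  grid max=4 at (0,2)
Step 4: ant0:(2,0)->N->(1,0) | ant1:(0,2)->E->(0,3) | ant2:(0,3)->W->(0,2)
  grid max=5 at (0,2)
Step 5: ant0:(1,0)->S->(2,0) | ant1:(0,3)->W->(0,2) | ant2:(0,2)->E->(0,3)
  grid max=6 at (0,2)

(2,0) (0,2) (0,3)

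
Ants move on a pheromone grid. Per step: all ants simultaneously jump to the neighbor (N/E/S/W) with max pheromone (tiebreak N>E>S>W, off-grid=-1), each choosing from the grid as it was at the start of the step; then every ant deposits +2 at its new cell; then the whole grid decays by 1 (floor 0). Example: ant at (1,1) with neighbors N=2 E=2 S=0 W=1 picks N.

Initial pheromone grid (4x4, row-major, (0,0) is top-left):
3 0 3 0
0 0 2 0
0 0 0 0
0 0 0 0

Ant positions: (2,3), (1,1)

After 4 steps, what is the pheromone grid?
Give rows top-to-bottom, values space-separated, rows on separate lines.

After step 1: ants at (1,3),(1,2)
  2 0 2 0
  0 0 3 1
  0 0 0 0
  0 0 0 0
After step 2: ants at (1,2),(0,2)
  1 0 3 0
  0 0 4 0
  0 0 0 0
  0 0 0 0
After step 3: ants at (0,2),(1,2)
  0 0 4 0
  0 0 5 0
  0 0 0 0
  0 0 0 0
After step 4: ants at (1,2),(0,2)
  0 0 5 0
  0 0 6 0
  0 0 0 0
  0 0 0 0

0 0 5 0
0 0 6 0
0 0 0 0
0 0 0 0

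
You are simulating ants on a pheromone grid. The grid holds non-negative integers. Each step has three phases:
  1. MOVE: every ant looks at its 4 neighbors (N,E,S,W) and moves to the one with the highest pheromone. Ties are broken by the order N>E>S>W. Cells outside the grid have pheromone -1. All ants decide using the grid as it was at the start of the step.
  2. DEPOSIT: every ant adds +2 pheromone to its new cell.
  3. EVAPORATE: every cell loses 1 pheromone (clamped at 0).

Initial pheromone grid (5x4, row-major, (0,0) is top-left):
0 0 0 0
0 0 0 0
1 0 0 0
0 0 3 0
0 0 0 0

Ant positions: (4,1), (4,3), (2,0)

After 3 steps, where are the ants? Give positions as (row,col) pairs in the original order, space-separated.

Step 1: ant0:(4,1)->N->(3,1) | ant1:(4,3)->N->(3,3) | ant2:(2,0)->N->(1,0)
  grid max=2 at (3,2)
Step 2: ant0:(3,1)->E->(3,2) | ant1:(3,3)->W->(3,2) | ant2:(1,0)->N->(0,0)
  grid max=5 at (3,2)
Step 3: ant0:(3,2)->N->(2,2) | ant1:(3,2)->N->(2,2) | ant2:(0,0)->E->(0,1)
  grid max=4 at (3,2)

(2,2) (2,2) (0,1)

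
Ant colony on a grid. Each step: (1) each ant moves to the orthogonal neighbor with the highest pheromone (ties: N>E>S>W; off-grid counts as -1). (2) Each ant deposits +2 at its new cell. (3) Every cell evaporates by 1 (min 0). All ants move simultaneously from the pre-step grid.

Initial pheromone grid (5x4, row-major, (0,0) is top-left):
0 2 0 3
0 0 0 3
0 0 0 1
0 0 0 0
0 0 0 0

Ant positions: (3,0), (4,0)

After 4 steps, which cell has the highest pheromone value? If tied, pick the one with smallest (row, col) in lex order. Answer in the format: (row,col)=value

Answer: (2,0)=4

Derivation:
Step 1: ant0:(3,0)->N->(2,0) | ant1:(4,0)->N->(3,0)
  grid max=2 at (0,3)
Step 2: ant0:(2,0)->S->(3,0) | ant1:(3,0)->N->(2,0)
  grid max=2 at (2,0)
Step 3: ant0:(3,0)->N->(2,0) | ant1:(2,0)->S->(3,0)
  grid max=3 at (2,0)
Step 4: ant0:(2,0)->S->(3,0) | ant1:(3,0)->N->(2,0)
  grid max=4 at (2,0)
Final grid:
  0 0 0 0
  0 0 0 0
  4 0 0 0
  4 0 0 0
  0 0 0 0
Max pheromone 4 at (2,0)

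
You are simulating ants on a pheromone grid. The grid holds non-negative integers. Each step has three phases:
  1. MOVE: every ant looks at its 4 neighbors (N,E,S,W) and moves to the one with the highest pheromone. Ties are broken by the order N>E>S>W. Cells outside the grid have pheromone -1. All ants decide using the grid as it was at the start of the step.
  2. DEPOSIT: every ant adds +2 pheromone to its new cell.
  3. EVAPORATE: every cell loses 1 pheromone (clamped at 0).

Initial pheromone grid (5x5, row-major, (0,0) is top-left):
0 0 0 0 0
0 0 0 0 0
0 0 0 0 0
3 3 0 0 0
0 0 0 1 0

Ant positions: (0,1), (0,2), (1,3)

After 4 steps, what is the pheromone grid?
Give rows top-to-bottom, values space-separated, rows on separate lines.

After step 1: ants at (0,2),(0,3),(0,3)
  0 0 1 3 0
  0 0 0 0 0
  0 0 0 0 0
  2 2 0 0 0
  0 0 0 0 0
After step 2: ants at (0,3),(0,2),(0,2)
  0 0 4 4 0
  0 0 0 0 0
  0 0 0 0 0
  1 1 0 0 0
  0 0 0 0 0
After step 3: ants at (0,2),(0,3),(0,3)
  0 0 5 7 0
  0 0 0 0 0
  0 0 0 0 0
  0 0 0 0 0
  0 0 0 0 0
After step 4: ants at (0,3),(0,2),(0,2)
  0 0 8 8 0
  0 0 0 0 0
  0 0 0 0 0
  0 0 0 0 0
  0 0 0 0 0

0 0 8 8 0
0 0 0 0 0
0 0 0 0 0
0 0 0 0 0
0 0 0 0 0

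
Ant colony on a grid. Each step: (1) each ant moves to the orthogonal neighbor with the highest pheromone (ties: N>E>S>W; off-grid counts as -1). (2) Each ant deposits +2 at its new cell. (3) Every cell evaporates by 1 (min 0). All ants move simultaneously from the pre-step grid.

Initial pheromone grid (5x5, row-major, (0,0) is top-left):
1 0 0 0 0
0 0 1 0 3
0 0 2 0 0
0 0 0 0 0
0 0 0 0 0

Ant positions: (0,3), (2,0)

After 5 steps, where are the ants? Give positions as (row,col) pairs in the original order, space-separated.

Step 1: ant0:(0,3)->E->(0,4) | ant1:(2,0)->N->(1,0)
  grid max=2 at (1,4)
Step 2: ant0:(0,4)->S->(1,4) | ant1:(1,0)->N->(0,0)
  grid max=3 at (1,4)
Step 3: ant0:(1,4)->N->(0,4) | ant1:(0,0)->E->(0,1)
  grid max=2 at (1,4)
Step 4: ant0:(0,4)->S->(1,4) | ant1:(0,1)->E->(0,2)
  grid max=3 at (1,4)
Step 5: ant0:(1,4)->N->(0,4) | ant1:(0,2)->E->(0,3)
  grid max=2 at (1,4)

(0,4) (0,3)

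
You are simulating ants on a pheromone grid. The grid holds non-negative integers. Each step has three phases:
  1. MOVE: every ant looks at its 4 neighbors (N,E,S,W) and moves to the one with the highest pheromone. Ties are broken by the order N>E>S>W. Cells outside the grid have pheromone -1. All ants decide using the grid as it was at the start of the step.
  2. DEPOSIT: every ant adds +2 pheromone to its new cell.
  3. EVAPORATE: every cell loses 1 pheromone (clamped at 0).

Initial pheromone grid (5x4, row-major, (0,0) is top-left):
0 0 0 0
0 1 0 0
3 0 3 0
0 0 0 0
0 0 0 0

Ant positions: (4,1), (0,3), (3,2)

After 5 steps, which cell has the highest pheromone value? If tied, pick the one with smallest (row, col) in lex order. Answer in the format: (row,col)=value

Answer: (2,2)=8

Derivation:
Step 1: ant0:(4,1)->N->(3,1) | ant1:(0,3)->S->(1,3) | ant2:(3,2)->N->(2,2)
  grid max=4 at (2,2)
Step 2: ant0:(3,1)->N->(2,1) | ant1:(1,3)->N->(0,3) | ant2:(2,2)->N->(1,2)
  grid max=3 at (2,2)
Step 3: ant0:(2,1)->E->(2,2) | ant1:(0,3)->S->(1,3) | ant2:(1,2)->S->(2,2)
  grid max=6 at (2,2)
Step 4: ant0:(2,2)->N->(1,2) | ant1:(1,3)->N->(0,3) | ant2:(2,2)->N->(1,2)
  grid max=5 at (2,2)
Step 5: ant0:(1,2)->S->(2,2) | ant1:(0,3)->S->(1,3) | ant2:(1,2)->S->(2,2)
  grid max=8 at (2,2)
Final grid:
  0 0 0 0
  0 0 2 1
  0 0 8 0
  0 0 0 0
  0 0 0 0
Max pheromone 8 at (2,2)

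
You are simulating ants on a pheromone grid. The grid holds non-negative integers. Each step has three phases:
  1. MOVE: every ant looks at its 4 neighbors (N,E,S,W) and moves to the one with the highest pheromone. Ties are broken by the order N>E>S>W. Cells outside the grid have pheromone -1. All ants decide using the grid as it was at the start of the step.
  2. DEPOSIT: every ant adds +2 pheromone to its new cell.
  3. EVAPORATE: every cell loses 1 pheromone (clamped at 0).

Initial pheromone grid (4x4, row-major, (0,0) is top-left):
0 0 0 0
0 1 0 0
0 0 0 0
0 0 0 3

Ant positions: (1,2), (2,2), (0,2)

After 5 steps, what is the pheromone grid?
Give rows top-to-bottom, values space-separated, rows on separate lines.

After step 1: ants at (1,1),(1,2),(0,3)
  0 0 0 1
  0 2 1 0
  0 0 0 0
  0 0 0 2
After step 2: ants at (1,2),(1,1),(1,3)
  0 0 0 0
  0 3 2 1
  0 0 0 0
  0 0 0 1
After step 3: ants at (1,1),(1,2),(1,2)
  0 0 0 0
  0 4 5 0
  0 0 0 0
  0 0 0 0
After step 4: ants at (1,2),(1,1),(1,1)
  0 0 0 0
  0 7 6 0
  0 0 0 0
  0 0 0 0
After step 5: ants at (1,1),(1,2),(1,2)
  0 0 0 0
  0 8 9 0
  0 0 0 0
  0 0 0 0

0 0 0 0
0 8 9 0
0 0 0 0
0 0 0 0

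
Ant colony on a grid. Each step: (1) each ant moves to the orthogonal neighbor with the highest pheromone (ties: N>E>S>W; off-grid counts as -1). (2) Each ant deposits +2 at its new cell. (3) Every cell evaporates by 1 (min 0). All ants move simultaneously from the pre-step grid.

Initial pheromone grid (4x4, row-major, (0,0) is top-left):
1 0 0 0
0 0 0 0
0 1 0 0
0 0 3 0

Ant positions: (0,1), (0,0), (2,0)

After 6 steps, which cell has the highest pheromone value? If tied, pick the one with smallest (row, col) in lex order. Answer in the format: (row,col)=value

Step 1: ant0:(0,1)->W->(0,0) | ant1:(0,0)->E->(0,1) | ant2:(2,0)->E->(2,1)
  grid max=2 at (0,0)
Step 2: ant0:(0,0)->E->(0,1) | ant1:(0,1)->W->(0,0) | ant2:(2,1)->N->(1,1)
  grid max=3 at (0,0)
Step 3: ant0:(0,1)->W->(0,0) | ant1:(0,0)->E->(0,1) | ant2:(1,1)->N->(0,1)
  grid max=5 at (0,1)
Step 4: ant0:(0,0)->E->(0,1) | ant1:(0,1)->W->(0,0) | ant2:(0,1)->W->(0,0)
  grid max=7 at (0,0)
Step 5: ant0:(0,1)->W->(0,0) | ant1:(0,0)->E->(0,1) | ant2:(0,0)->E->(0,1)
  grid max=9 at (0,1)
Step 6: ant0:(0,0)->E->(0,1) | ant1:(0,1)->W->(0,0) | ant2:(0,1)->W->(0,0)
  grid max=11 at (0,0)
Final grid:
  11 10 0 0
  0 0 0 0
  0 0 0 0
  0 0 0 0
Max pheromone 11 at (0,0)

Answer: (0,0)=11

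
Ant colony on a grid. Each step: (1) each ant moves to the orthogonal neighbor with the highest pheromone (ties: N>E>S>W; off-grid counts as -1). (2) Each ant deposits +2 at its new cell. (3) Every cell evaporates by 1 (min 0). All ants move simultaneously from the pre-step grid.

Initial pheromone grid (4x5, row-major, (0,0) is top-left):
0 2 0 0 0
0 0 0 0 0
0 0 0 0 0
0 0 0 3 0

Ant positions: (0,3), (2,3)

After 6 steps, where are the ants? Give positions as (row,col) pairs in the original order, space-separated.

Step 1: ant0:(0,3)->E->(0,4) | ant1:(2,3)->S->(3,3)
  grid max=4 at (3,3)
Step 2: ant0:(0,4)->S->(1,4) | ant1:(3,3)->N->(2,3)
  grid max=3 at (3,3)
Step 3: ant0:(1,4)->N->(0,4) | ant1:(2,3)->S->(3,3)
  grid max=4 at (3,3)
Step 4: ant0:(0,4)->S->(1,4) | ant1:(3,3)->N->(2,3)
  grid max=3 at (3,3)
Step 5: ant0:(1,4)->N->(0,4) | ant1:(2,3)->S->(3,3)
  grid max=4 at (3,3)
Step 6: ant0:(0,4)->S->(1,4) | ant1:(3,3)->N->(2,3)
  grid max=3 at (3,3)

(1,4) (2,3)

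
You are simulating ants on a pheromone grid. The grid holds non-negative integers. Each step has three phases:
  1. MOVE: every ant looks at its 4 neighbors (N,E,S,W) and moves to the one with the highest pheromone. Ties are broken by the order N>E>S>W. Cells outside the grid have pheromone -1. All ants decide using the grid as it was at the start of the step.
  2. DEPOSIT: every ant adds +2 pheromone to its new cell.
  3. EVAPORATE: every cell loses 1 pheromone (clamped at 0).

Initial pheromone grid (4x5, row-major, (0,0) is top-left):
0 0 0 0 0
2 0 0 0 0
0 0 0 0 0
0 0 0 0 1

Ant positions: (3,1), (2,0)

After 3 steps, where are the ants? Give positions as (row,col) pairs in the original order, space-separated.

Step 1: ant0:(3,1)->N->(2,1) | ant1:(2,0)->N->(1,0)
  grid max=3 at (1,0)
Step 2: ant0:(2,1)->N->(1,1) | ant1:(1,0)->N->(0,0)
  grid max=2 at (1,0)
Step 3: ant0:(1,1)->W->(1,0) | ant1:(0,0)->S->(1,0)
  grid max=5 at (1,0)

(1,0) (1,0)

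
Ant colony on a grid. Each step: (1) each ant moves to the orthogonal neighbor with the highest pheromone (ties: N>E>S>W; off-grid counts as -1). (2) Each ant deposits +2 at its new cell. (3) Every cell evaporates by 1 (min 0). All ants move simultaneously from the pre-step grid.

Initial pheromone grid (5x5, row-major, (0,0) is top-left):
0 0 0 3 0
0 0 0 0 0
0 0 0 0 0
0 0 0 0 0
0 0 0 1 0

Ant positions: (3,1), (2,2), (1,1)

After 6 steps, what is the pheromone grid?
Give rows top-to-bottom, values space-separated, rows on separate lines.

After step 1: ants at (2,1),(1,2),(0,1)
  0 1 0 2 0
  0 0 1 0 0
  0 1 0 0 0
  0 0 0 0 0
  0 0 0 0 0
After step 2: ants at (1,1),(0,2),(0,2)
  0 0 3 1 0
  0 1 0 0 0
  0 0 0 0 0
  0 0 0 0 0
  0 0 0 0 0
After step 3: ants at (0,1),(0,3),(0,3)
  0 1 2 4 0
  0 0 0 0 0
  0 0 0 0 0
  0 0 0 0 0
  0 0 0 0 0
After step 4: ants at (0,2),(0,2),(0,2)
  0 0 7 3 0
  0 0 0 0 0
  0 0 0 0 0
  0 0 0 0 0
  0 0 0 0 0
After step 5: ants at (0,3),(0,3),(0,3)
  0 0 6 8 0
  0 0 0 0 0
  0 0 0 0 0
  0 0 0 0 0
  0 0 0 0 0
After step 6: ants at (0,2),(0,2),(0,2)
  0 0 11 7 0
  0 0 0 0 0
  0 0 0 0 0
  0 0 0 0 0
  0 0 0 0 0

0 0 11 7 0
0 0 0 0 0
0 0 0 0 0
0 0 0 0 0
0 0 0 0 0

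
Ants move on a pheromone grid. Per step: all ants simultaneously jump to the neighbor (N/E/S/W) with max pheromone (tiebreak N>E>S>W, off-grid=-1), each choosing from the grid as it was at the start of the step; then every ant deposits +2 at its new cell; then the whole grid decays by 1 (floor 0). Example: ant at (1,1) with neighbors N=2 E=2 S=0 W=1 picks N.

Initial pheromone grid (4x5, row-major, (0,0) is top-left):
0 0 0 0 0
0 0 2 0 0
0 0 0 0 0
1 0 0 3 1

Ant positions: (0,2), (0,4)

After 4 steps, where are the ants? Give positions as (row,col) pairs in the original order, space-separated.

Step 1: ant0:(0,2)->S->(1,2) | ant1:(0,4)->S->(1,4)
  grid max=3 at (1,2)
Step 2: ant0:(1,2)->N->(0,2) | ant1:(1,4)->N->(0,4)
  grid max=2 at (1,2)
Step 3: ant0:(0,2)->S->(1,2) | ant1:(0,4)->S->(1,4)
  grid max=3 at (1,2)
Step 4: ant0:(1,2)->N->(0,2) | ant1:(1,4)->N->(0,4)
  grid max=2 at (1,2)

(0,2) (0,4)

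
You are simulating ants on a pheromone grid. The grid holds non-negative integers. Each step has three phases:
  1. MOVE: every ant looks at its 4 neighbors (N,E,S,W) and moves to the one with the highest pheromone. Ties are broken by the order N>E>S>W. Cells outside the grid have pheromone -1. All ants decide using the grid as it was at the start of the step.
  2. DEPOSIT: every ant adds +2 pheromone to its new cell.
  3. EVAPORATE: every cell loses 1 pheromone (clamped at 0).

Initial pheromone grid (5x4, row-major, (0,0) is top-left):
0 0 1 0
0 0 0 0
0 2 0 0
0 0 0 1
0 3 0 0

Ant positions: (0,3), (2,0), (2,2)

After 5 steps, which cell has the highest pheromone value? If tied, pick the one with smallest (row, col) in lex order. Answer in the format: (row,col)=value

Answer: (2,1)=9

Derivation:
Step 1: ant0:(0,3)->W->(0,2) | ant1:(2,0)->E->(2,1) | ant2:(2,2)->W->(2,1)
  grid max=5 at (2,1)
Step 2: ant0:(0,2)->E->(0,3) | ant1:(2,1)->N->(1,1) | ant2:(2,1)->N->(1,1)
  grid max=4 at (2,1)
Step 3: ant0:(0,3)->W->(0,2) | ant1:(1,1)->S->(2,1) | ant2:(1,1)->S->(2,1)
  grid max=7 at (2,1)
Step 4: ant0:(0,2)->E->(0,3) | ant1:(2,1)->N->(1,1) | ant2:(2,1)->N->(1,1)
  grid max=6 at (2,1)
Step 5: ant0:(0,3)->W->(0,2) | ant1:(1,1)->S->(2,1) | ant2:(1,1)->S->(2,1)
  grid max=9 at (2,1)
Final grid:
  0 0 2 0
  0 4 0 0
  0 9 0 0
  0 0 0 0
  0 0 0 0
Max pheromone 9 at (2,1)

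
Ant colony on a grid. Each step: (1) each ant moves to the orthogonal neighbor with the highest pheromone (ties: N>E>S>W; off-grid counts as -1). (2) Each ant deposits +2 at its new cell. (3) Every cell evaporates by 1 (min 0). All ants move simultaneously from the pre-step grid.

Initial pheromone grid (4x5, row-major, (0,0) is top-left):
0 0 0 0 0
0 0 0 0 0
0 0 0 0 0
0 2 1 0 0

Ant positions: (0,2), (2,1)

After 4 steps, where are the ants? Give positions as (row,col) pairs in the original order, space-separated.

Step 1: ant0:(0,2)->E->(0,3) | ant1:(2,1)->S->(3,1)
  grid max=3 at (3,1)
Step 2: ant0:(0,3)->E->(0,4) | ant1:(3,1)->N->(2,1)
  grid max=2 at (3,1)
Step 3: ant0:(0,4)->S->(1,4) | ant1:(2,1)->S->(3,1)
  grid max=3 at (3,1)
Step 4: ant0:(1,4)->N->(0,4) | ant1:(3,1)->N->(2,1)
  grid max=2 at (3,1)

(0,4) (2,1)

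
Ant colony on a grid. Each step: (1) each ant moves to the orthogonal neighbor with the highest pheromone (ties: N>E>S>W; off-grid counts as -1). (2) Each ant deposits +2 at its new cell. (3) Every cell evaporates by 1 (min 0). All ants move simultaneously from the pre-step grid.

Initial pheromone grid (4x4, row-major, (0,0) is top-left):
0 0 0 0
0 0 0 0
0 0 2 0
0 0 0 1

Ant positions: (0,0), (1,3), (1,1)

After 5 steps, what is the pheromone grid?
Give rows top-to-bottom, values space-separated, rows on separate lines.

After step 1: ants at (0,1),(0,3),(0,1)
  0 3 0 1
  0 0 0 0
  0 0 1 0
  0 0 0 0
After step 2: ants at (0,2),(1,3),(0,2)
  0 2 3 0
  0 0 0 1
  0 0 0 0
  0 0 0 0
After step 3: ants at (0,1),(0,3),(0,1)
  0 5 2 1
  0 0 0 0
  0 0 0 0
  0 0 0 0
After step 4: ants at (0,2),(0,2),(0,2)
  0 4 7 0
  0 0 0 0
  0 0 0 0
  0 0 0 0
After step 5: ants at (0,1),(0,1),(0,1)
  0 9 6 0
  0 0 0 0
  0 0 0 0
  0 0 0 0

0 9 6 0
0 0 0 0
0 0 0 0
0 0 0 0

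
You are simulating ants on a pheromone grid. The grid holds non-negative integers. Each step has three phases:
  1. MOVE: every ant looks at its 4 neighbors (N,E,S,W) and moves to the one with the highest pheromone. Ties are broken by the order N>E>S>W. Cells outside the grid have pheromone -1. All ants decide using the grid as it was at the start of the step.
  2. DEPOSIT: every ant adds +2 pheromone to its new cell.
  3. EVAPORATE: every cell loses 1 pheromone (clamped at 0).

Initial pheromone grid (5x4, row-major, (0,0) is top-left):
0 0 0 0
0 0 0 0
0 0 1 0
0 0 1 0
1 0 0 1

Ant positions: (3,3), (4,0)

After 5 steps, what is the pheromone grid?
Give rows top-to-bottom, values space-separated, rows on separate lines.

After step 1: ants at (4,3),(3,0)
  0 0 0 0
  0 0 0 0
  0 0 0 0
  1 0 0 0
  0 0 0 2
After step 2: ants at (3,3),(2,0)
  0 0 0 0
  0 0 0 0
  1 0 0 0
  0 0 0 1
  0 0 0 1
After step 3: ants at (4,3),(1,0)
  0 0 0 0
  1 0 0 0
  0 0 0 0
  0 0 0 0
  0 0 0 2
After step 4: ants at (3,3),(0,0)
  1 0 0 0
  0 0 0 0
  0 0 0 0
  0 0 0 1
  0 0 0 1
After step 5: ants at (4,3),(0,1)
  0 1 0 0
  0 0 0 0
  0 0 0 0
  0 0 0 0
  0 0 0 2

0 1 0 0
0 0 0 0
0 0 0 0
0 0 0 0
0 0 0 2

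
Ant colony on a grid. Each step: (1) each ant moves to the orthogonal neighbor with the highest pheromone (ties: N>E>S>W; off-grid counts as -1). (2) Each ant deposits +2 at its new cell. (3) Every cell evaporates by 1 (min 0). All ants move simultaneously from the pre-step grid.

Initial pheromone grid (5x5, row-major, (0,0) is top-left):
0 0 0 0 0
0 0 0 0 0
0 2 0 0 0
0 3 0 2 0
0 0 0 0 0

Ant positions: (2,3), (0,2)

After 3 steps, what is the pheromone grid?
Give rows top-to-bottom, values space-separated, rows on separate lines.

After step 1: ants at (3,3),(0,3)
  0 0 0 1 0
  0 0 0 0 0
  0 1 0 0 0
  0 2 0 3 0
  0 0 0 0 0
After step 2: ants at (2,3),(0,4)
  0 0 0 0 1
  0 0 0 0 0
  0 0 0 1 0
  0 1 0 2 0
  0 0 0 0 0
After step 3: ants at (3,3),(1,4)
  0 0 0 0 0
  0 0 0 0 1
  0 0 0 0 0
  0 0 0 3 0
  0 0 0 0 0

0 0 0 0 0
0 0 0 0 1
0 0 0 0 0
0 0 0 3 0
0 0 0 0 0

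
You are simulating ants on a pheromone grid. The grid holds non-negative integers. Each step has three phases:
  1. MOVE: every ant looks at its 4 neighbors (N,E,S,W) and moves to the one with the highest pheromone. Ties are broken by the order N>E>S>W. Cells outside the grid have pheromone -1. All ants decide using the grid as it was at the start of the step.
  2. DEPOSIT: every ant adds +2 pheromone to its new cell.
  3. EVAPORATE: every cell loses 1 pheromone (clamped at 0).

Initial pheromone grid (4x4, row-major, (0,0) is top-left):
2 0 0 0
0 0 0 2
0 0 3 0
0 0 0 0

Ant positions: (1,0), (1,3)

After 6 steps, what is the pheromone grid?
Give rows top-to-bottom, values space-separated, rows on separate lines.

After step 1: ants at (0,0),(0,3)
  3 0 0 1
  0 0 0 1
  0 0 2 0
  0 0 0 0
After step 2: ants at (0,1),(1,3)
  2 1 0 0
  0 0 0 2
  0 0 1 0
  0 0 0 0
After step 3: ants at (0,0),(0,3)
  3 0 0 1
  0 0 0 1
  0 0 0 0
  0 0 0 0
After step 4: ants at (0,1),(1,3)
  2 1 0 0
  0 0 0 2
  0 0 0 0
  0 0 0 0
After step 5: ants at (0,0),(0,3)
  3 0 0 1
  0 0 0 1
  0 0 0 0
  0 0 0 0
After step 6: ants at (0,1),(1,3)
  2 1 0 0
  0 0 0 2
  0 0 0 0
  0 0 0 0

2 1 0 0
0 0 0 2
0 0 0 0
0 0 0 0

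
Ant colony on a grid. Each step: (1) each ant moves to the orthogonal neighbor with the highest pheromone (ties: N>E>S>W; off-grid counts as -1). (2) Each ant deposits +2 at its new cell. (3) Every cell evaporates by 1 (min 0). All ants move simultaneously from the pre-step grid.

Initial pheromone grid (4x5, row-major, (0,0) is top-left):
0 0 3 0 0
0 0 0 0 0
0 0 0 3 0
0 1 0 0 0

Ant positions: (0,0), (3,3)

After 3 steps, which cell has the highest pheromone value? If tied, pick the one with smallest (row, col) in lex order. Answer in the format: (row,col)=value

Step 1: ant0:(0,0)->E->(0,1) | ant1:(3,3)->N->(2,3)
  grid max=4 at (2,3)
Step 2: ant0:(0,1)->E->(0,2) | ant1:(2,3)->N->(1,3)
  grid max=3 at (0,2)
Step 3: ant0:(0,2)->E->(0,3) | ant1:(1,3)->S->(2,3)
  grid max=4 at (2,3)
Final grid:
  0 0 2 1 0
  0 0 0 0 0
  0 0 0 4 0
  0 0 0 0 0
Max pheromone 4 at (2,3)

Answer: (2,3)=4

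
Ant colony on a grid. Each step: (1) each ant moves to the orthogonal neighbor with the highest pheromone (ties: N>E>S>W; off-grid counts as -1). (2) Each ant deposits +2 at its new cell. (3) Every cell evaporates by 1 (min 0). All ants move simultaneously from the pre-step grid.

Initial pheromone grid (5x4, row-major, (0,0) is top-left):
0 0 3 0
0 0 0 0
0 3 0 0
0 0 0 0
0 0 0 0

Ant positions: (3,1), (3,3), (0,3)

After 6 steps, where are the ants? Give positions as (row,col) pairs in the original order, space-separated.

Step 1: ant0:(3,1)->N->(2,1) | ant1:(3,3)->N->(2,3) | ant2:(0,3)->W->(0,2)
  grid max=4 at (0,2)
Step 2: ant0:(2,1)->N->(1,1) | ant1:(2,3)->N->(1,3) | ant2:(0,2)->E->(0,3)
  grid max=3 at (0,2)
Step 3: ant0:(1,1)->S->(2,1) | ant1:(1,3)->N->(0,3) | ant2:(0,3)->W->(0,2)
  grid max=4 at (0,2)
Step 4: ant0:(2,1)->N->(1,1) | ant1:(0,3)->W->(0,2) | ant2:(0,2)->E->(0,3)
  grid max=5 at (0,2)
Step 5: ant0:(1,1)->S->(2,1) | ant1:(0,2)->E->(0,3) | ant2:(0,3)->W->(0,2)
  grid max=6 at (0,2)
Step 6: ant0:(2,1)->N->(1,1) | ant1:(0,3)->W->(0,2) | ant2:(0,2)->E->(0,3)
  grid max=7 at (0,2)

(1,1) (0,2) (0,3)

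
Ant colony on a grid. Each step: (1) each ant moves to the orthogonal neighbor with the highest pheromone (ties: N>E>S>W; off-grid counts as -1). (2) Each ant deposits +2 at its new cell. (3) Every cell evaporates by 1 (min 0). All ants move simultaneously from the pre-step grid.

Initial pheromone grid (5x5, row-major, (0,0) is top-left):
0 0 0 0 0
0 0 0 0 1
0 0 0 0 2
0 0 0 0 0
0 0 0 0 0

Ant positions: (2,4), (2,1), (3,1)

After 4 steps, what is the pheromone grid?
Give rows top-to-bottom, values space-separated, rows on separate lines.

After step 1: ants at (1,4),(1,1),(2,1)
  0 0 0 0 0
  0 1 0 0 2
  0 1 0 0 1
  0 0 0 0 0
  0 0 0 0 0
After step 2: ants at (2,4),(2,1),(1,1)
  0 0 0 0 0
  0 2 0 0 1
  0 2 0 0 2
  0 0 0 0 0
  0 0 0 0 0
After step 3: ants at (1,4),(1,1),(2,1)
  0 0 0 0 0
  0 3 0 0 2
  0 3 0 0 1
  0 0 0 0 0
  0 0 0 0 0
After step 4: ants at (2,4),(2,1),(1,1)
  0 0 0 0 0
  0 4 0 0 1
  0 4 0 0 2
  0 0 0 0 0
  0 0 0 0 0

0 0 0 0 0
0 4 0 0 1
0 4 0 0 2
0 0 0 0 0
0 0 0 0 0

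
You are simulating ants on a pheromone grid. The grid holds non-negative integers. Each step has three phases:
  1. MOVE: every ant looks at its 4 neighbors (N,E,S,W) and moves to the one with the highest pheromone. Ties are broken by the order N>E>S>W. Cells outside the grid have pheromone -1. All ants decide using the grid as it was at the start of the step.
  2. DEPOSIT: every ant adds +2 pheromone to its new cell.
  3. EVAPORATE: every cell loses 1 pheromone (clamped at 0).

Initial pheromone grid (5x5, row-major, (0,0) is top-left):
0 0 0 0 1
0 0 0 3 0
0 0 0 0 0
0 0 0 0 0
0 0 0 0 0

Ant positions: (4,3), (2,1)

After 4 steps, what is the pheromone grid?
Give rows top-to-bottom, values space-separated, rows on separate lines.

After step 1: ants at (3,3),(1,1)
  0 0 0 0 0
  0 1 0 2 0
  0 0 0 0 0
  0 0 0 1 0
  0 0 0 0 0
After step 2: ants at (2,3),(0,1)
  0 1 0 0 0
  0 0 0 1 0
  0 0 0 1 0
  0 0 0 0 0
  0 0 0 0 0
After step 3: ants at (1,3),(0,2)
  0 0 1 0 0
  0 0 0 2 0
  0 0 0 0 0
  0 0 0 0 0
  0 0 0 0 0
After step 4: ants at (0,3),(0,3)
  0 0 0 3 0
  0 0 0 1 0
  0 0 0 0 0
  0 0 0 0 0
  0 0 0 0 0

0 0 0 3 0
0 0 0 1 0
0 0 0 0 0
0 0 0 0 0
0 0 0 0 0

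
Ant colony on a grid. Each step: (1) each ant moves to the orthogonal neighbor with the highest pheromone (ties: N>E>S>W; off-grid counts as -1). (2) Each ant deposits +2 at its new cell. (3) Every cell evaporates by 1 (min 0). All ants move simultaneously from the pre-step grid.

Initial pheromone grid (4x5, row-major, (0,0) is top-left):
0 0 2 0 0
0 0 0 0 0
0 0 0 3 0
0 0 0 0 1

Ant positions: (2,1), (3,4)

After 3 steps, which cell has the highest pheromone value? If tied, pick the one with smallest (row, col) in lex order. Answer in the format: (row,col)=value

Answer: (2,3)=2

Derivation:
Step 1: ant0:(2,1)->N->(1,1) | ant1:(3,4)->N->(2,4)
  grid max=2 at (2,3)
Step 2: ant0:(1,1)->N->(0,1) | ant1:(2,4)->W->(2,3)
  grid max=3 at (2,3)
Step 3: ant0:(0,1)->E->(0,2) | ant1:(2,3)->N->(1,3)
  grid max=2 at (2,3)
Final grid:
  0 0 1 0 0
  0 0 0 1 0
  0 0 0 2 0
  0 0 0 0 0
Max pheromone 2 at (2,3)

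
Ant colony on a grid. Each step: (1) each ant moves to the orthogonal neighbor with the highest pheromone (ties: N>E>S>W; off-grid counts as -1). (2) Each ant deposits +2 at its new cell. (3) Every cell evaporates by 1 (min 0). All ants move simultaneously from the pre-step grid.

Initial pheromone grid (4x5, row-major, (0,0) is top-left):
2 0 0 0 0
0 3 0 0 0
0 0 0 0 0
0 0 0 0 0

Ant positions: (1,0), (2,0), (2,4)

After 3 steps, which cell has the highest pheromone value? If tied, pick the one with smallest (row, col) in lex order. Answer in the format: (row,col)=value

Answer: (1,1)=6

Derivation:
Step 1: ant0:(1,0)->E->(1,1) | ant1:(2,0)->N->(1,0) | ant2:(2,4)->N->(1,4)
  grid max=4 at (1,1)
Step 2: ant0:(1,1)->W->(1,0) | ant1:(1,0)->E->(1,1) | ant2:(1,4)->N->(0,4)
  grid max=5 at (1,1)
Step 3: ant0:(1,0)->E->(1,1) | ant1:(1,1)->W->(1,0) | ant2:(0,4)->S->(1,4)
  grid max=6 at (1,1)
Final grid:
  0 0 0 0 0
  3 6 0 0 1
  0 0 0 0 0
  0 0 0 0 0
Max pheromone 6 at (1,1)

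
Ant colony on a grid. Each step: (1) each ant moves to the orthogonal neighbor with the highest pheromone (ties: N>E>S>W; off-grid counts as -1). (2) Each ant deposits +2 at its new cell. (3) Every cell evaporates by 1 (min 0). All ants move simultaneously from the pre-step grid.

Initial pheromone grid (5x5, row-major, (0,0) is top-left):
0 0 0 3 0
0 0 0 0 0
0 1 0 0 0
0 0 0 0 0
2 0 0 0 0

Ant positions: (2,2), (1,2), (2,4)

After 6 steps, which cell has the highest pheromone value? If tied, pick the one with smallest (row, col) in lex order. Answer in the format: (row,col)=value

Answer: (0,3)=7

Derivation:
Step 1: ant0:(2,2)->W->(2,1) | ant1:(1,2)->N->(0,2) | ant2:(2,4)->N->(1,4)
  grid max=2 at (0,3)
Step 2: ant0:(2,1)->N->(1,1) | ant1:(0,2)->E->(0,3) | ant2:(1,4)->N->(0,4)
  grid max=3 at (0,3)
Step 3: ant0:(1,1)->S->(2,1) | ant1:(0,3)->E->(0,4) | ant2:(0,4)->W->(0,3)
  grid max=4 at (0,3)
Step 4: ant0:(2,1)->N->(1,1) | ant1:(0,4)->W->(0,3) | ant2:(0,3)->E->(0,4)
  grid max=5 at (0,3)
Step 5: ant0:(1,1)->S->(2,1) | ant1:(0,3)->E->(0,4) | ant2:(0,4)->W->(0,3)
  grid max=6 at (0,3)
Step 6: ant0:(2,1)->N->(1,1) | ant1:(0,4)->W->(0,3) | ant2:(0,3)->E->(0,4)
  grid max=7 at (0,3)
Final grid:
  0 0 0 7 5
  0 1 0 0 0
  0 1 0 0 0
  0 0 0 0 0
  0 0 0 0 0
Max pheromone 7 at (0,3)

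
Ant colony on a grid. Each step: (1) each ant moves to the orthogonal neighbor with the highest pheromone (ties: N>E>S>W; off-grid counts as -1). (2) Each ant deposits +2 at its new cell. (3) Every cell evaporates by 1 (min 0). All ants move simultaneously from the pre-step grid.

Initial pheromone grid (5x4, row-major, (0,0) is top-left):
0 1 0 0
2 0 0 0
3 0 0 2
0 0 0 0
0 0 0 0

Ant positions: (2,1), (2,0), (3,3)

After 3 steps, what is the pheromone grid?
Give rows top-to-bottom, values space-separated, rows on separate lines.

After step 1: ants at (2,0),(1,0),(2,3)
  0 0 0 0
  3 0 0 0
  4 0 0 3
  0 0 0 0
  0 0 0 0
After step 2: ants at (1,0),(2,0),(1,3)
  0 0 0 0
  4 0 0 1
  5 0 0 2
  0 0 0 0
  0 0 0 0
After step 3: ants at (2,0),(1,0),(2,3)
  0 0 0 0
  5 0 0 0
  6 0 0 3
  0 0 0 0
  0 0 0 0

0 0 0 0
5 0 0 0
6 0 0 3
0 0 0 0
0 0 0 0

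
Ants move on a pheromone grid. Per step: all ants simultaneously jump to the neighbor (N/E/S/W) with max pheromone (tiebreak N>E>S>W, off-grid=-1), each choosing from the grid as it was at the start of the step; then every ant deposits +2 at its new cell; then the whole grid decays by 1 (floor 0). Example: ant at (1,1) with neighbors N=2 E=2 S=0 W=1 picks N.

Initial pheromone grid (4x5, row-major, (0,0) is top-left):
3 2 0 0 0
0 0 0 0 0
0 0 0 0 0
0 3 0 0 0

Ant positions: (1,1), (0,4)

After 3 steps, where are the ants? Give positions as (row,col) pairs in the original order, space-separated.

Step 1: ant0:(1,1)->N->(0,1) | ant1:(0,4)->S->(1,4)
  grid max=3 at (0,1)
Step 2: ant0:(0,1)->W->(0,0) | ant1:(1,4)->N->(0,4)
  grid max=3 at (0,0)
Step 3: ant0:(0,0)->E->(0,1) | ant1:(0,4)->S->(1,4)
  grid max=3 at (0,1)

(0,1) (1,4)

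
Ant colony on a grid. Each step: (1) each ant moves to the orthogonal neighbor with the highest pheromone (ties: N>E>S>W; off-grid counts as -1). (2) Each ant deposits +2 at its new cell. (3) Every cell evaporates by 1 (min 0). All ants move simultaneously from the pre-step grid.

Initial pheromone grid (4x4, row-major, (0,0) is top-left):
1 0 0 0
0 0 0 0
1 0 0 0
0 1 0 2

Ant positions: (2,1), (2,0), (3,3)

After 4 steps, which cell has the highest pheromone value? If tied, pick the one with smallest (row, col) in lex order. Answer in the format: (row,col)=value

Step 1: ant0:(2,1)->S->(3,1) | ant1:(2,0)->N->(1,0) | ant2:(3,3)->N->(2,3)
  grid max=2 at (3,1)
Step 2: ant0:(3,1)->N->(2,1) | ant1:(1,0)->N->(0,0) | ant2:(2,3)->S->(3,3)
  grid max=2 at (3,3)
Step 3: ant0:(2,1)->S->(3,1) | ant1:(0,0)->E->(0,1) | ant2:(3,3)->N->(2,3)
  grid max=2 at (3,1)
Step 4: ant0:(3,1)->N->(2,1) | ant1:(0,1)->E->(0,2) | ant2:(2,3)->S->(3,3)
  grid max=2 at (3,3)
Final grid:
  0 0 1 0
  0 0 0 0
  0 1 0 0
  0 1 0 2
Max pheromone 2 at (3,3)

Answer: (3,3)=2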